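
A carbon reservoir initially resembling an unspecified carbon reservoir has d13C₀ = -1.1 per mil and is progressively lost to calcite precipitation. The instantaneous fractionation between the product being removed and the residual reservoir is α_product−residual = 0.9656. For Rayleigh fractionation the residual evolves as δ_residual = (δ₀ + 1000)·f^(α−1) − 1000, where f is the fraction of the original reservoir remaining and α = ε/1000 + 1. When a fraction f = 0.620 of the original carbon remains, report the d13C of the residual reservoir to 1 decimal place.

15.5 per mil

Rayleigh residual: δ_res = (δ₀ + 1000)·f^(α−1) − 1000
α − 1 = -0.03440
f^(α−1) = 0.620^(-0.03440) = 1.016580
δ_res = (-1.1 + 1000) × 1.016580 − 1000 = 1015.462 − 1000 = 15.46 per mil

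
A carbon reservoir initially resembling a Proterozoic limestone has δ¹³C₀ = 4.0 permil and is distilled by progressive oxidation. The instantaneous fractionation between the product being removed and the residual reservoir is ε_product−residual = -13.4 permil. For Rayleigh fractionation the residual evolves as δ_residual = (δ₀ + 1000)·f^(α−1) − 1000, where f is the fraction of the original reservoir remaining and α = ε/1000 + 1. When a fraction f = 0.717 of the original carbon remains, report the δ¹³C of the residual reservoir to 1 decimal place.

8.5 permil

Rayleigh residual: δ_res = (δ₀ + 1000)·f^(α−1) − 1000
α = ε/1000 + 1 = 0.98660, so α − 1 = -0.01340
f^(α−1) = 0.717^(-0.01340) = 1.004468
δ_res = (4.0 + 1000) × 1.004468 − 1000 = 1008.486 − 1000 = 8.49 permil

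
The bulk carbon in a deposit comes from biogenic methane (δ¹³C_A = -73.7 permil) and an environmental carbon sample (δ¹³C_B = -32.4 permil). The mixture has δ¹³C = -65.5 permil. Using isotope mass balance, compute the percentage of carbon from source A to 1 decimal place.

80.1%

δ_mix = f_A·δ_A + (1 − f_A)·δ_B  ⇒  f_A = (δ_mix − δ_B)/(δ_A − δ_B)
f_A = (-65.5 − (-32.4)) / (-73.7 − (-32.4))
f_A = -33.1 / -41.3 = 0.8015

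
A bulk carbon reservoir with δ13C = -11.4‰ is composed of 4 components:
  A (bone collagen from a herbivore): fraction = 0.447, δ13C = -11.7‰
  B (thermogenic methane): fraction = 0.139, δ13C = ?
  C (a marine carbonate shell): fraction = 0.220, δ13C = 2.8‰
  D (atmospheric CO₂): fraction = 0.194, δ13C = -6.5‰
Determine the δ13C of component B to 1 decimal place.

-39.7‰

Isotope mass balance: δ_bulk = Σ fᵢ·δᵢ.
-11.4 = 0.447×(-11.7) + 0.139×δ_B + 0.220×(2.8) + 0.194×(-6.5)
0.139·δ_B = -11.4 − (-5.875) = -5.525
δ_B = -5.525 / 0.139 = -39.75‰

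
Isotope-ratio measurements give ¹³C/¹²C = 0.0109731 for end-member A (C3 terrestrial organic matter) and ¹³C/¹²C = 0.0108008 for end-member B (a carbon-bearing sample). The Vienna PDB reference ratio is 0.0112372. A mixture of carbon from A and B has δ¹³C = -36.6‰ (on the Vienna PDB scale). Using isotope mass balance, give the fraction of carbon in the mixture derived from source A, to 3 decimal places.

δ_A = (0.0109731/0.0112372 − 1)×1000 = (0.976498 − 1)×1000 = -23.502‰
δ_B = (0.0108008/0.0112372 − 1)×1000 = (0.961165 − 1)×1000 = -38.835‰
f_A = (δ_mix − δ_B)/(δ_A − δ_B) = (-36.6 − (-38.835))/(-23.502 − (-38.835))
f_A = 2.235 / 15.333 = 0.1458

0.146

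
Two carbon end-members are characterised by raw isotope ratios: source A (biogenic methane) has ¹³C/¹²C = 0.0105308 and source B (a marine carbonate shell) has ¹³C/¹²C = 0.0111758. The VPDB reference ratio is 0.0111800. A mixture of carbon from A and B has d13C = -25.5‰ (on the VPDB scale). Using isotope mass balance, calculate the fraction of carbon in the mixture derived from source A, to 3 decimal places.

δ_A = (0.0105308/0.0111800 − 1)×1000 = (0.941932 − 1)×1000 = -58.068‰
δ_B = (0.0111758/0.0111800 − 1)×1000 = (0.999624 − 1)×1000 = -0.376‰
f_A = (δ_mix − δ_B)/(δ_A − δ_B) = (-25.5 − (-0.376))/(-58.068 − (-0.376))
f_A = -25.124 / -57.692 = 0.4355

0.435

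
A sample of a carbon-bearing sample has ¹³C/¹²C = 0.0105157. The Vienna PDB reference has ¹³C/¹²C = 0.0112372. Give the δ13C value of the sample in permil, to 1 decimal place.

δ13C = (R_sample / R_standard − 1) × 1000
R_sample / R_standard = 0.0105157 / 0.0112372 = 0.935794
δ13C = (0.935794 − 1) × 1000 = -64.21 permil

-64.2 permil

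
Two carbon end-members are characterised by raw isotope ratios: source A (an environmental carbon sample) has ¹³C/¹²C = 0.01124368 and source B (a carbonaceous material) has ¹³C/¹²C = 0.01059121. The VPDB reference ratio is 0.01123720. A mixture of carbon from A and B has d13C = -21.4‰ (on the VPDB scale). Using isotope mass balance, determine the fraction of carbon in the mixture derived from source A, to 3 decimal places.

0.622

δ_A = (0.01124368/0.01123720 − 1)×1000 = (1.000577 − 1)×1000 = 0.577‰
δ_B = (0.01059121/0.01123720 − 1)×1000 = (0.942513 − 1)×1000 = -57.487‰
f_A = (δ_mix − δ_B)/(δ_A − δ_B) = (-21.4 − (-57.487))/(0.577 − (-57.487))
f_A = 36.087 / 58.063 = 0.6215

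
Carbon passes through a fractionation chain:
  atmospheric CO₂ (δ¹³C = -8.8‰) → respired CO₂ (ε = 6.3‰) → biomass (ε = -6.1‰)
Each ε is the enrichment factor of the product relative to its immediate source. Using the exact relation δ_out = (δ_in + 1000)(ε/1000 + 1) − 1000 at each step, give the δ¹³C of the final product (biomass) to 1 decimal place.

-8.6‰

step 1: δ = (-8.80 + 1000)·(6.3/1000 + 1) − 1000 = -2.56‰
step 2: δ = (-2.56 + 1000)·(-6.1/1000 + 1) − 1000 = -8.64‰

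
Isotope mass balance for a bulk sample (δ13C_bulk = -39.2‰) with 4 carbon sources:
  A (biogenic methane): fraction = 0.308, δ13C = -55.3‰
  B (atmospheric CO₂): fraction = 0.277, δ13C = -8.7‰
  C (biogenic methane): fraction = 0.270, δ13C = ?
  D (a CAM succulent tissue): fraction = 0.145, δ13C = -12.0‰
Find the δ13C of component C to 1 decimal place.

Isotope mass balance: δ_bulk = Σ fᵢ·δᵢ.
-39.2 = 0.308×(-55.3) + 0.277×(-8.7) + 0.270×δ_C + 0.145×(-12.0)
0.270·δ_C = -39.2 − (-21.182) = -18.018
δ_C = -18.018 / 0.270 = -66.73‰

-66.7‰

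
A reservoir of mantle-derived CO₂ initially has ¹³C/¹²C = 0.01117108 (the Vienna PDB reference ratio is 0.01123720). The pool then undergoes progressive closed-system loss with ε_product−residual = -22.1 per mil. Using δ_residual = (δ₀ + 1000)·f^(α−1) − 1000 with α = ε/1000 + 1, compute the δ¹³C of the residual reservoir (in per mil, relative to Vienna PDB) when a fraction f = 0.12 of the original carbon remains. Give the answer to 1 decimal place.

δ₀ = (0.01117108/0.01123720 − 1)×1000 = (0.994116 − 1)×1000 = -5.884 per mil
α − 1 = ε/1000 = -0.0221
f^(α−1) = 0.12^(-0.0221) = 1.047973
δ_res = (-5.884 + 1000) × 1.047973 − 1000 = 1041.807 − 1000 = 41.81 per mil

41.8 per mil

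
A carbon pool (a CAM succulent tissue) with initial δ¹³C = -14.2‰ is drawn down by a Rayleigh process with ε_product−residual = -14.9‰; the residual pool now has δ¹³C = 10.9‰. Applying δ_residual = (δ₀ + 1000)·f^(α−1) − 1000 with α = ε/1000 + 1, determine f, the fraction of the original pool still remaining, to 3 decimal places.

0.185

α − 1 = ε/1000 = -0.0149
(δ_res + 1000)/(δ₀ + 1000) = (10.9 + 1000)/(-14.2 + 1000) = 1010.9/985.8 = 1.025462
f = 1.025462^(1/-0.0149) = exp(ln(1.025462)/-0.0149) = exp(0.02514/-0.0149)
f = exp(-1.6874) = 0.1850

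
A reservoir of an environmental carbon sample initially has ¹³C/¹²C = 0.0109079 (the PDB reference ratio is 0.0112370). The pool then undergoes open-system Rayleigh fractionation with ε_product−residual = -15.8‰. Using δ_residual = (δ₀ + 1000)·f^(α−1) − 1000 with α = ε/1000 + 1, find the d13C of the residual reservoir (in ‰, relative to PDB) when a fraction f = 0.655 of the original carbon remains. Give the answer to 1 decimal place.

-22.8‰

δ₀ = (0.0109079/0.0112370 − 1)×1000 = (0.970713 − 1)×1000 = -29.287‰
α − 1 = ε/1000 = -0.0158
f^(α−1) = 0.655^(-0.0158) = 1.006708
δ_res = (-29.287 + 1000) × 1.006708 − 1000 = 977.224 − 1000 = -22.78‰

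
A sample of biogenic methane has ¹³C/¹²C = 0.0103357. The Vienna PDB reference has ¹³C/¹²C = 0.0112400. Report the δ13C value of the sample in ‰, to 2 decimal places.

δ13C = (R_sample / R_standard − 1) × 1000
R_sample / R_standard = 0.0103357 / 0.0112400 = 0.919546
δ13C = (0.919546 − 1) × 1000 = -80.454‰

-80.45‰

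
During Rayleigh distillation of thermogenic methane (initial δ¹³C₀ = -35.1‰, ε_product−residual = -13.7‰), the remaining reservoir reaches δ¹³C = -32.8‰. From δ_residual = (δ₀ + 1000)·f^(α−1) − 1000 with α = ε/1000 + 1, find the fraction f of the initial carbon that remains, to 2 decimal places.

α − 1 = ε/1000 = -0.0137
(δ_res + 1000)/(δ₀ + 1000) = (-32.8 + 1000)/(-35.1 + 1000) = 967.2/964.9 = 1.002384
f = 1.002384^(1/-0.0137) = exp(ln(1.002384)/-0.0137) = exp(0.00238/-0.0137)
f = exp(-0.1738) = 0.8405

0.84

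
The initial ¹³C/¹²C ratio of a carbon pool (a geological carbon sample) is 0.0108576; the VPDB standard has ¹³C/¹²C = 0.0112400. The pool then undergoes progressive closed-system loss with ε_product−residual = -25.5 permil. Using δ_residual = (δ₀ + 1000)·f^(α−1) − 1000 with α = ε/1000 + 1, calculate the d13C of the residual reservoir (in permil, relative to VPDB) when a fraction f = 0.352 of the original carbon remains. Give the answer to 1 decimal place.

δ₀ = (0.0108576/0.0112400 − 1)×1000 = (0.965979 − 1)×1000 = -34.021 permil
α − 1 = ε/1000 = -0.0255
f^(α−1) = 0.352^(-0.0255) = 1.026983
δ_res = (-34.021 + 1000) × 1.026983 − 1000 = 992.043 − 1000 = -7.96 permil

-8.0 permil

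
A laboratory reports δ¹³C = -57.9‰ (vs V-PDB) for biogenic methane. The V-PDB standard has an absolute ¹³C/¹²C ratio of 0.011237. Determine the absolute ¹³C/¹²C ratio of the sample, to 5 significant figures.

R_sample = R_standard × (δ¹³C/1000 + 1)
R_sample = 0.011237 × (-57.9/1000 + 1) = 0.011237 × 0.942100
R_sample = 0.0105864

0.010586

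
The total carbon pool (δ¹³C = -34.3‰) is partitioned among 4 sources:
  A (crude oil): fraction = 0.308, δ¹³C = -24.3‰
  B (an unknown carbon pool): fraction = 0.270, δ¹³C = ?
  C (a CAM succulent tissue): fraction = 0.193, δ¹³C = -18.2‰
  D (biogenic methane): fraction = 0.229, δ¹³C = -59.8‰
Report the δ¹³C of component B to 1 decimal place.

Isotope mass balance: δ_bulk = Σ fᵢ·δᵢ.
-34.3 = 0.308×(-24.3) + 0.270×δ_B + 0.193×(-18.2) + 0.229×(-59.8)
0.270·δ_B = -34.3 − (-24.691) = -9.609
δ_B = -9.609 / 0.270 = -35.59‰

-35.6‰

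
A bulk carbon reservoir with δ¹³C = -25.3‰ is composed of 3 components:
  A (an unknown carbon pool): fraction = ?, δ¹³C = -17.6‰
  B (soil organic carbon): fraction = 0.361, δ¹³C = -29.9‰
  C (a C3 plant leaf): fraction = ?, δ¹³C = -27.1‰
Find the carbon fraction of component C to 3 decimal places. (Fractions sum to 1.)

Let f_C and f_A be the unknown fractions; fractions sum to 1 so f_C + f_A = 0.639.
Mass balance: Σ fᵢ·δᵢ = δ_bulk ⇒ f_C·(-27.1) + f_A·(-17.6) = -25.3 − (-10.794) = -14.506
Substitute f_A = 0.639 − f_C:
f_C·(-27.1 − -17.6) = -14.506 − 0.639×(-17.6) = -3.260
f_C = -3.260 / -9.5 = 0.3431

0.343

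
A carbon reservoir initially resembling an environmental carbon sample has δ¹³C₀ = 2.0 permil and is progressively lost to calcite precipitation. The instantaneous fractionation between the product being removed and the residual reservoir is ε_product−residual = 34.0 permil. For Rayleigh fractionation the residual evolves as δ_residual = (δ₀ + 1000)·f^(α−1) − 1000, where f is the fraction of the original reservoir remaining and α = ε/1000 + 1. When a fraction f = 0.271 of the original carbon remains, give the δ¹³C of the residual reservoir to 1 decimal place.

Rayleigh residual: δ_res = (δ₀ + 1000)·f^(α−1) − 1000
α = ε/1000 + 1 = 1.03400, so α − 1 = 0.03400
f^(α−1) = 0.271^(0.03400) = 0.956579
δ_res = (2.0 + 1000) × 0.956579 − 1000 = 958.492 − 1000 = -41.51 permil

-41.5 permil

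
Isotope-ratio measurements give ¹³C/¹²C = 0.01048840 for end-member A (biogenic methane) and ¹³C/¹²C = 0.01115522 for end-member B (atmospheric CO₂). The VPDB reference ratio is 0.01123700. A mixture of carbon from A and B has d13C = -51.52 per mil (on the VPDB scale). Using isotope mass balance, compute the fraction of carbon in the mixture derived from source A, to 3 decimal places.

δ_A = (0.01048840/0.01123700 − 1)×1000 = (0.933381 − 1)×1000 = -66.619 per mil
δ_B = (0.01115522/0.01123700 − 1)×1000 = (0.992722 − 1)×1000 = -7.278 per mil
f_A = (δ_mix − δ_B)/(δ_A − δ_B) = (-51.52 − (-7.278))/(-66.619 − (-7.278))
f_A = -44.242 / -59.341 = 0.7456

0.746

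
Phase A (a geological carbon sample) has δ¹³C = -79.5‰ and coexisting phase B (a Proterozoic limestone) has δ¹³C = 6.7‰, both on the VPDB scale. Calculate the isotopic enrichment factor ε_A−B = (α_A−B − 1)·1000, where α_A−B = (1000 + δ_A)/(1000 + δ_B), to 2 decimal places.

-85.63‰

α_A−B = (1000 + -79.5) / (1000 + 6.7) = 920.5 / 1006.7 = 0.914374
ε_A−B = (0.914374 − 1) × 1000 = -85.626‰
(The approximation ε ≈ δ_A − δ_B would give -86.2‰.)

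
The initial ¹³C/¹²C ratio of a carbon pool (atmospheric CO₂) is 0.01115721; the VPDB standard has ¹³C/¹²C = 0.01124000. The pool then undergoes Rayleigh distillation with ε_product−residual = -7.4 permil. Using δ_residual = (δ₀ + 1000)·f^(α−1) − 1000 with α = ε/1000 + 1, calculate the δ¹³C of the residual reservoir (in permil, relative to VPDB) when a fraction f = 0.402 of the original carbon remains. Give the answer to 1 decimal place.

-0.6 permil

δ₀ = (0.01115721/0.01124000 − 1)×1000 = (0.992634 − 1)×1000 = -7.366 permil
α − 1 = ε/1000 = -0.0074
f^(α−1) = 0.402^(-0.0074) = 1.006766
δ_res = (-7.366 + 1000) × 1.006766 − 1000 = 999.351 − 1000 = -0.65 permil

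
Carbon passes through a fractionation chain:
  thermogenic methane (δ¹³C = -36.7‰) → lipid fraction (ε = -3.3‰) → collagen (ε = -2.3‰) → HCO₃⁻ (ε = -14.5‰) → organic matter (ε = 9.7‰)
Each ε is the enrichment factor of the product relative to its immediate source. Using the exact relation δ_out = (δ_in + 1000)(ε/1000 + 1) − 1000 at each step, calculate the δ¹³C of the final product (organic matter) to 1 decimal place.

step 1: δ = (-36.70 + 1000)·(-3.3/1000 + 1) − 1000 = -39.88‰
step 2: δ = (-39.88 + 1000)·(-2.3/1000 + 1) − 1000 = -42.09‰
step 3: δ = (-42.09 + 1000)·(-14.5/1000 + 1) − 1000 = -55.98‰
step 4: δ = (-55.98 + 1000)·(9.7/1000 + 1) − 1000 = -46.82‰

-46.8‰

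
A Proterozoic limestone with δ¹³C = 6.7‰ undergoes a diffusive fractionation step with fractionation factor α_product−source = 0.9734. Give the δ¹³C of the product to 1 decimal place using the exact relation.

-20.1‰

δ_product = (δ_source + 1000)·α − 1000
δ_product = (6.7 + 1000) × 0.9734 − 1000
δ_product = 979.922 − 1000 = -20.08‰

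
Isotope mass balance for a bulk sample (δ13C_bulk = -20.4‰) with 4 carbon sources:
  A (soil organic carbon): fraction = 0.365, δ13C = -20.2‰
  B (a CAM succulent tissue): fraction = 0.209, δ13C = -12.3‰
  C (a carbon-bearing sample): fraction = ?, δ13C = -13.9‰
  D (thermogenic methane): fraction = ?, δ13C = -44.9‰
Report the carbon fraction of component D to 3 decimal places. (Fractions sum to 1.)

Let f_D and f_C be the unknown fractions; fractions sum to 1 so f_D + f_C = 0.426.
Mass balance: Σ fᵢ·δᵢ = δ_bulk ⇒ f_D·(-44.9) + f_C·(-13.9) = -20.4 − (-9.944) = -10.456
Substitute f_C = 0.426 − f_D:
f_D·(-44.9 − -13.9) = -10.456 − 0.426×(-13.9) = -4.535
f_D = -4.535 / -31.0 = 0.1463

0.146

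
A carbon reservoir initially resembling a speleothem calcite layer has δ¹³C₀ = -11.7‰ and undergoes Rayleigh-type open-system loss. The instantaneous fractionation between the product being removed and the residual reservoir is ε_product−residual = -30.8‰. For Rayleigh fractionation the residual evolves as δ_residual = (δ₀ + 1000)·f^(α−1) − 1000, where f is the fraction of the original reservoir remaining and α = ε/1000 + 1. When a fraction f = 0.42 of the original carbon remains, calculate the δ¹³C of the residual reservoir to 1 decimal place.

15.1‰

Rayleigh residual: δ_res = (δ₀ + 1000)·f^(α−1) − 1000
α = ε/1000 + 1 = 0.96920, so α − 1 = -0.03080
f^(α−1) = 0.42^(-0.03080) = 1.027079
δ_res = (-11.7 + 1000) × 1.027079 − 1000 = 1015.062 − 1000 = 15.06‰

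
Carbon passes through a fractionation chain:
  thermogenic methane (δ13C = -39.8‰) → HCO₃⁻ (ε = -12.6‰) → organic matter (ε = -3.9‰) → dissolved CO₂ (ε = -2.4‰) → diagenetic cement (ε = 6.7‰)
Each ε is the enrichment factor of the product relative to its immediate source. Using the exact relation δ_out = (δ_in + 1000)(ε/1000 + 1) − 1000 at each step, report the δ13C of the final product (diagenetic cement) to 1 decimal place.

step 1: δ = (-39.80 + 1000)·(-12.6/1000 + 1) − 1000 = -51.90‰
step 2: δ = (-51.90 + 1000)·(-3.9/1000 + 1) − 1000 = -55.60‰
step 3: δ = (-55.60 + 1000)·(-2.4/1000 + 1) − 1000 = -57.86‰
step 4: δ = (-57.86 + 1000)·(6.7/1000 + 1) − 1000 = -51.55‰

-51.6‰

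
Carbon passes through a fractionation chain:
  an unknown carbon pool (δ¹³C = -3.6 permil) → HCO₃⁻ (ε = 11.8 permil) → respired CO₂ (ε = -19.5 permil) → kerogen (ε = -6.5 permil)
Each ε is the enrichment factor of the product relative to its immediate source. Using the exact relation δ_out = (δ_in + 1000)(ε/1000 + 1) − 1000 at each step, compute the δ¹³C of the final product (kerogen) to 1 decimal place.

step 1: δ = (-3.60 + 1000)·(11.8/1000 + 1) − 1000 = 8.16 permil
step 2: δ = (8.16 + 1000)·(-19.5/1000 + 1) − 1000 = -11.50 permil
step 3: δ = (-11.50 + 1000)·(-6.5/1000 + 1) − 1000 = -17.93 permil

-17.9 permil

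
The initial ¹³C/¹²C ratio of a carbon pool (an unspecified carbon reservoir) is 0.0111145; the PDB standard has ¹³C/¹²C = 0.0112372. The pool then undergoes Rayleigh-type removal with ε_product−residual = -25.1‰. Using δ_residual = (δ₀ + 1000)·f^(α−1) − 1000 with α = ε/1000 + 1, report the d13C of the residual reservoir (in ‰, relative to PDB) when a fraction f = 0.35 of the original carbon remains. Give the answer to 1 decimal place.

15.5‰

δ₀ = (0.0111145/0.0112372 − 1)×1000 = (0.989081 − 1)×1000 = -10.919‰
α − 1 = ε/1000 = -0.0251
f^(α−1) = 0.35^(-0.0251) = 1.026701
δ_res = (-10.919 + 1000) × 1.026701 − 1000 = 1015.490 − 1000 = 15.49‰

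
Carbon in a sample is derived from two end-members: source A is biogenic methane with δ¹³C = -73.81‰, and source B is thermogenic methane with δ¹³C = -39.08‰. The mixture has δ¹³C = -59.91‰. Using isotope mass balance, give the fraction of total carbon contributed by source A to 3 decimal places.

0.600

δ_mix = f_A·δ_A + (1 − f_A)·δ_B  ⇒  f_A = (δ_mix − δ_B)/(δ_A − δ_B)
f_A = (-59.91 − (-39.08)) / (-73.81 − (-39.08))
f_A = -20.83 / -34.73 = 0.5998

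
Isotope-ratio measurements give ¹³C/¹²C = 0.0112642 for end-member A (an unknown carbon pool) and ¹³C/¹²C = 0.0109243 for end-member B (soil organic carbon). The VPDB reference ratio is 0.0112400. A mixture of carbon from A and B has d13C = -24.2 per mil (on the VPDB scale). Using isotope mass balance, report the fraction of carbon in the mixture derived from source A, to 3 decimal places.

δ_A = (0.0112642/0.0112400 − 1)×1000 = (1.002153 − 1)×1000 = 2.153 per mil
δ_B = (0.0109243/0.0112400 − 1)×1000 = (0.971913 − 1)×1000 = -28.087 per mil
f_A = (δ_mix − δ_B)/(δ_A − δ_B) = (-24.2 − (-28.087))/(2.153 − (-28.087))
f_A = 3.887 / 30.240 = 0.1285

0.129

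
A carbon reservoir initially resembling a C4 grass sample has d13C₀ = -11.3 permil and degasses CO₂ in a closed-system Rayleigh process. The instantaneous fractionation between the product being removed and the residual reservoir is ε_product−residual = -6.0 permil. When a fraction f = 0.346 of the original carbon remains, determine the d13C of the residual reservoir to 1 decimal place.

Rayleigh residual: δ_res = (δ₀ + 1000)·f^(α−1) − 1000
α = ε/1000 + 1 = 0.99400, so α − 1 = -0.00600
f^(α−1) = 0.346^(-0.00600) = 1.006388
δ_res = (-11.3 + 1000) × 1.006388 − 1000 = 995.016 − 1000 = -4.98 permil

-5.0 permil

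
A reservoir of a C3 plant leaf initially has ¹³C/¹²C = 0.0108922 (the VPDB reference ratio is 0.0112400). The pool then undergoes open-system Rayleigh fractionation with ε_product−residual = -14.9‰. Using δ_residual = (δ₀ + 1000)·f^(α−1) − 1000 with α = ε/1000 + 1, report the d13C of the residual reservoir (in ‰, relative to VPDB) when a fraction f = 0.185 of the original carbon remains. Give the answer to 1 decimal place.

-6.3‰

δ₀ = (0.0108922/0.0112400 − 1)×1000 = (0.969057 − 1)×1000 = -30.943‰
α − 1 = ε/1000 = -0.0149
f^(α−1) = 0.185^(-0.0149) = 1.025461
δ_res = (-30.943 + 1000) × 1.025461 − 1000 = 993.730 − 1000 = -6.27‰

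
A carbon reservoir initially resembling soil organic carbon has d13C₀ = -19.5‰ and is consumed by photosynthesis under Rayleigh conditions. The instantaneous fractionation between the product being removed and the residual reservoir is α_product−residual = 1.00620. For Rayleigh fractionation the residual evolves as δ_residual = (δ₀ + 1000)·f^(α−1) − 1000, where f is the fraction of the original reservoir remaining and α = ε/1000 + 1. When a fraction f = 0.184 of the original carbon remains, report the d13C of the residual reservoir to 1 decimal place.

Rayleigh residual: δ_res = (δ₀ + 1000)·f^(α−1) − 1000
α − 1 = 0.00620
f^(α−1) = 0.184^(0.00620) = 0.989559
δ_res = (-19.5 + 1000) × 0.989559 − 1000 = 970.263 − 1000 = -29.74‰

-29.7‰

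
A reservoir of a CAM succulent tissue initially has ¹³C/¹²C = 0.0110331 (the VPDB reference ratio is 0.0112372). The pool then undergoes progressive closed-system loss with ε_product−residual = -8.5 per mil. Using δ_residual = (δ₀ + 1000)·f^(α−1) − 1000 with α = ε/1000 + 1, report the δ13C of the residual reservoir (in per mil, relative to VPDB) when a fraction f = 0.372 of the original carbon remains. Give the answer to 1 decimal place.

-9.9 per mil

δ₀ = (0.0110331/0.0112372 − 1)×1000 = (0.981837 − 1)×1000 = -18.163 per mil
α − 1 = ε/1000 = -0.0085
f^(α−1) = 0.372^(-0.0085) = 1.008441
δ_res = (-18.163 + 1000) × 1.008441 − 1000 = 990.125 − 1000 = -9.88 per mil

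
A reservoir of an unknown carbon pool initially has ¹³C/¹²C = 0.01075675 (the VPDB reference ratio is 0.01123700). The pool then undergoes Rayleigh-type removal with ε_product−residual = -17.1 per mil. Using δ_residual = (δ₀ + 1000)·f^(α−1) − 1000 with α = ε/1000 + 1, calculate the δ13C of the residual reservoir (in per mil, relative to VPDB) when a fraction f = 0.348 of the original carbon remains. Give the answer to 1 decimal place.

δ₀ = (0.01075675/0.01123700 − 1)×1000 = (0.957262 − 1)×1000 = -42.738 per mil
α − 1 = ε/1000 = -0.0171
f^(α−1) = 0.348^(-0.0171) = 1.018214
δ_res = (-42.738 + 1000) × 1.018214 − 1000 = 974.697 − 1000 = -25.30 per mil

-25.3 per mil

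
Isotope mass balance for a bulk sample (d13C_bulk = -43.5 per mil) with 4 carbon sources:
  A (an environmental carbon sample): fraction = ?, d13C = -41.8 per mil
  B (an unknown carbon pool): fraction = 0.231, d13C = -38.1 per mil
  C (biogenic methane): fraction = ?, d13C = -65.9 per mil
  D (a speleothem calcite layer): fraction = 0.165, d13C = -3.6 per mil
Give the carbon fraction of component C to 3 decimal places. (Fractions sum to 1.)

Let f_C and f_A be the unknown fractions; fractions sum to 1 so f_C + f_A = 0.604.
Mass balance: Σ fᵢ·δᵢ = δ_bulk ⇒ f_C·(-65.9) + f_A·(-41.8) = -43.5 − (-9.395) = -34.105
Substitute f_A = 0.604 − f_C:
f_C·(-65.9 − -41.8) = -34.105 − 0.604×(-41.8) = -8.858
f_C = -8.858 / -24.1 = 0.3675

0.368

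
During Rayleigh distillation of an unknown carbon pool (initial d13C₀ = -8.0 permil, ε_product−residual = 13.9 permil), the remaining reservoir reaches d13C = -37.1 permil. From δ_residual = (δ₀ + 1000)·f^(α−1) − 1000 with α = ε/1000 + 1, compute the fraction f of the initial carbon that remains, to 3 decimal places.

α − 1 = ε/1000 = 0.0139
(δ_res + 1000)/(δ₀ + 1000) = (-37.1 + 1000)/(-8.0 + 1000) = 962.9/992.0 = 0.970665
f = 0.970665^(1/0.0139) = exp(ln(0.970665)/0.0139) = exp(-0.02977/0.0139)
f = exp(-2.1420) = 0.1174

0.117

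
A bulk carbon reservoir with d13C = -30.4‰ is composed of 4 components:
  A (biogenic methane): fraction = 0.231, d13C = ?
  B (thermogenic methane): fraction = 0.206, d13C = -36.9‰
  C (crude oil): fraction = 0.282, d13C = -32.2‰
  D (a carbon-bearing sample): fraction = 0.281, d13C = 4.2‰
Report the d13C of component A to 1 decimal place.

Isotope mass balance: δ_bulk = Σ fᵢ·δᵢ.
-30.4 = 0.231×δ_A + 0.206×(-36.9) + 0.282×(-32.2) + 0.281×(4.2)
0.231·δ_A = -30.4 − (-15.502) = -14.898
δ_A = -14.898 / 0.231 = -64.50‰

-64.5‰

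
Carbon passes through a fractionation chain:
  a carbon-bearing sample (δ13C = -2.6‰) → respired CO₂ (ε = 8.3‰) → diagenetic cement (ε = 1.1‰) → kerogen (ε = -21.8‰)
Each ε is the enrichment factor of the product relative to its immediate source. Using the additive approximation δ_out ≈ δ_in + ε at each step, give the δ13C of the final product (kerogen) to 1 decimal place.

-15.0‰

step 1: δ ≈ -2.6 + (8.3) = 5.7‰
step 2: δ ≈ 5.7 + (1.1) = 6.8‰
step 3: δ ≈ 6.8 + (-21.8) = -15.0‰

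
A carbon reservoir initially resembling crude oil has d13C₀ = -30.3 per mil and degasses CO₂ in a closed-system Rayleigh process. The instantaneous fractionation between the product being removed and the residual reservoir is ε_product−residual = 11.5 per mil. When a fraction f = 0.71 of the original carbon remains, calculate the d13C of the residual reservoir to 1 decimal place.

-34.1 per mil

Rayleigh residual: δ_res = (δ₀ + 1000)·f^(α−1) − 1000
α = ε/1000 + 1 = 1.01150, so α − 1 = 0.01150
f^(α−1) = 0.71^(0.01150) = 0.996069
δ_res = (-30.3 + 1000) × 0.996069 − 1000 = 965.888 − 1000 = -34.11 per mil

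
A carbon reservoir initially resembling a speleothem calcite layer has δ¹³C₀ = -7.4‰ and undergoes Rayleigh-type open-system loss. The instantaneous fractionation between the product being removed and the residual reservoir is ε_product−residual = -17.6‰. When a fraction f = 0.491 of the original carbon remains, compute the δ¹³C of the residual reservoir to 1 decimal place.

Rayleigh residual: δ_res = (δ₀ + 1000)·f^(α−1) − 1000
α = ε/1000 + 1 = 0.98240, so α − 1 = -0.01760
f^(α−1) = 0.491^(-0.01760) = 1.012598
δ_res = (-7.4 + 1000) × 1.012598 − 1000 = 1005.105 − 1000 = 5.10‰

5.1‰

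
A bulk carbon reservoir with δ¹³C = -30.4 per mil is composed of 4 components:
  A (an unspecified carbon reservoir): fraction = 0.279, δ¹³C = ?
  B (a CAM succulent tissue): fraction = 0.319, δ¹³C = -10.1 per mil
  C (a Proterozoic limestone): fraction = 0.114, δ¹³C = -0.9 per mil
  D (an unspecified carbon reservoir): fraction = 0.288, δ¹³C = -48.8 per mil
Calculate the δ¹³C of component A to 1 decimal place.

-46.7 per mil

Isotope mass balance: δ_bulk = Σ fᵢ·δᵢ.
-30.4 = 0.279×δ_A + 0.319×(-10.1) + 0.114×(-0.9) + 0.288×(-48.8)
0.279·δ_A = -30.4 − (-17.379) = -13.021
δ_A = -13.021 / 0.279 = -46.67 per mil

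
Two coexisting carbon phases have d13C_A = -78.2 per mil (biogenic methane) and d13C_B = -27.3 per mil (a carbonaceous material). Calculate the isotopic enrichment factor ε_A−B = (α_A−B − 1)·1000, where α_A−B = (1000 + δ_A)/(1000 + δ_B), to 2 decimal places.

α_A−B = (1000 + -78.2) / (1000 + -27.3) = 921.8 / 972.7 = 0.947671
ε_A−B = (0.947671 − 1) × 1000 = -52.329 per mil
(The approximation ε ≈ δ_A − δ_B would give -50.9 per mil.)

-52.33 per mil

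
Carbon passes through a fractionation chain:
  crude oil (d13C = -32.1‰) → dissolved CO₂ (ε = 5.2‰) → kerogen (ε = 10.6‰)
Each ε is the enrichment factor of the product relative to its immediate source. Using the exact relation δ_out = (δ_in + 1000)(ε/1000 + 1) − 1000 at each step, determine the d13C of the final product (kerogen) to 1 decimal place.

-16.8‰

step 1: δ = (-32.10 + 1000)·(5.2/1000 + 1) − 1000 = -27.07‰
step 2: δ = (-27.07 + 1000)·(10.6/1000 + 1) − 1000 = -16.75‰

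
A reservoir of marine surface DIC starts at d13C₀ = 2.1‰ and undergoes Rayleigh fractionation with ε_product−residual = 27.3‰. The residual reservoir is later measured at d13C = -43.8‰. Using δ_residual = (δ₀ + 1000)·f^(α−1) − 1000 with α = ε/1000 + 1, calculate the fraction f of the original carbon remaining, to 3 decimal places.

0.180

α − 1 = ε/1000 = 0.0273
(δ_res + 1000)/(δ₀ + 1000) = (-43.8 + 1000)/(2.1 + 1000) = 956.2/1002.1 = 0.954196
f = 0.954196^(1/0.0273) = exp(ln(0.954196)/0.0273) = exp(-0.04689/0.0273)
f = exp(-1.7174) = 0.1795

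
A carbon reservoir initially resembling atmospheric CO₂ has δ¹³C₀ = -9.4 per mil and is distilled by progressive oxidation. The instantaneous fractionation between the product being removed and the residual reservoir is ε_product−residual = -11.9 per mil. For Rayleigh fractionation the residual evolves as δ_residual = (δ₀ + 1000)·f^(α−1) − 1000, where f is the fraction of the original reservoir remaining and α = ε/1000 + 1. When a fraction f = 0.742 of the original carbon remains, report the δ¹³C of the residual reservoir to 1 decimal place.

-5.9 per mil

Rayleigh residual: δ_res = (δ₀ + 1000)·f^(α−1) − 1000
α = ε/1000 + 1 = 0.98810, so α − 1 = -0.01190
f^(α−1) = 0.742^(-0.01190) = 1.003557
δ_res = (-9.4 + 1000) × 1.003557 − 1000 = 994.124 − 1000 = -5.88 per mil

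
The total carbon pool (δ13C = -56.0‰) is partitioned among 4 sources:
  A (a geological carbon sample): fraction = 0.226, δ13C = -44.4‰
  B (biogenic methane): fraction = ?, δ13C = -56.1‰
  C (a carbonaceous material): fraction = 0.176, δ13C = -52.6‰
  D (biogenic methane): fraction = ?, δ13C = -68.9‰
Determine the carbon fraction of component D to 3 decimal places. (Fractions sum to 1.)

Let f_D and f_B be the unknown fractions; fractions sum to 1 so f_D + f_B = 0.598.
Mass balance: Σ fᵢ·δᵢ = δ_bulk ⇒ f_D·(-68.9) + f_B·(-56.1) = -56.0 − (-19.292) = -36.708
Substitute f_B = 0.598 − f_D:
f_D·(-68.9 − -56.1) = -36.708 − 0.598×(-56.1) = -3.160
f_D = -3.160 / -12.8 = 0.2469

0.247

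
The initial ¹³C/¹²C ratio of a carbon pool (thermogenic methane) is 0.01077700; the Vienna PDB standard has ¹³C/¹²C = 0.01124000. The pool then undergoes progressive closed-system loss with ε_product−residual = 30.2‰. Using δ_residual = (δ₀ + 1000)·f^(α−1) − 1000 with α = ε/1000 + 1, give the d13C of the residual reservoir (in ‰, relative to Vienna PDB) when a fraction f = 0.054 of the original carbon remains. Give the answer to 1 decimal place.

δ₀ = (0.01077700/0.01124000 − 1)×1000 = (0.958808 − 1)×1000 = -41.192‰
α − 1 = ε/1000 = 0.0302
f^(α−1) = 0.054^(0.0302) = 0.915626
δ_res = (-41.192 + 1000) × 0.915626 − 1000 = 877.910 − 1000 = -122.09‰

-122.1‰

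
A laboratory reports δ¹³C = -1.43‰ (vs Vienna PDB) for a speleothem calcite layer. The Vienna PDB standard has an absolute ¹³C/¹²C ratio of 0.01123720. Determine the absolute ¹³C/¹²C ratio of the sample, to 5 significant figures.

R_sample = R_standard × (δ¹³C/1000 + 1)
R_sample = 0.01123720 × (-1.43/1000 + 1) = 0.01123720 × 0.998570
R_sample = 0.0112211

0.011221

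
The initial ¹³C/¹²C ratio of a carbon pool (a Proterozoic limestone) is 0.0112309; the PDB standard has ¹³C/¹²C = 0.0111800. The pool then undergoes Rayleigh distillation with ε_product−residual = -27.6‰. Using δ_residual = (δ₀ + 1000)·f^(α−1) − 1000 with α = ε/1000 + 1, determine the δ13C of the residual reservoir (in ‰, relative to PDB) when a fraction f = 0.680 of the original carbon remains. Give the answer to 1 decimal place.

δ₀ = (0.0112309/0.0111800 − 1)×1000 = (1.004553 − 1)×1000 = 4.553‰
α − 1 = ε/1000 = -0.0276
f^(α−1) = 0.680^(-0.0276) = 1.010701
δ_res = (4.553 + 1000) × 1.010701 − 1000 = 1015.303 − 1000 = 15.30‰

15.3‰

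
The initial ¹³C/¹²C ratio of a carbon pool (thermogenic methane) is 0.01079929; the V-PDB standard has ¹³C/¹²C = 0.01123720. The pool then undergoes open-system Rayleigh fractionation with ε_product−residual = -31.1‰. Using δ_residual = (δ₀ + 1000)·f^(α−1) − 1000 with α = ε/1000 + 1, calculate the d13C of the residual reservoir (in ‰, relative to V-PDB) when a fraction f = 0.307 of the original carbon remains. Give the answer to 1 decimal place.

-3.0‰

δ₀ = (0.01079929/0.01123720 − 1)×1000 = (0.961030 − 1)×1000 = -38.970‰
α − 1 = ε/1000 = -0.0311
f^(α−1) = 0.307^(-0.0311) = 1.037409
δ_res = (-38.970 + 1000) × 1.037409 − 1000 = 996.981 − 1000 = -3.02‰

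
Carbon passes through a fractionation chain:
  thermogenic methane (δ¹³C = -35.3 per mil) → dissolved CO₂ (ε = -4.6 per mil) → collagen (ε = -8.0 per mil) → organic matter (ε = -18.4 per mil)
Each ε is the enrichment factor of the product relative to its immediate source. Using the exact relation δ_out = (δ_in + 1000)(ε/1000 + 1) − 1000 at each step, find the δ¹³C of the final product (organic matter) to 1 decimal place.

-64.9 per mil

step 1: δ = (-35.30 + 1000)·(-4.6/1000 + 1) − 1000 = -39.74 per mil
step 2: δ = (-39.74 + 1000)·(-8.0/1000 + 1) − 1000 = -47.42 per mil
step 3: δ = (-47.42 + 1000)·(-18.4/1000 + 1) − 1000 = -64.95 per mil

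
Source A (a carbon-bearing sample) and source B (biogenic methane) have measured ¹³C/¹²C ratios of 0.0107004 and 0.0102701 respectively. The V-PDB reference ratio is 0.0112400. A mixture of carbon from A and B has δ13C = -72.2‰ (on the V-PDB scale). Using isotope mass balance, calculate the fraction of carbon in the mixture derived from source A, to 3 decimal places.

δ_A = (0.0107004/0.0112400 − 1)×1000 = (0.951993 − 1)×1000 = -48.007‰
δ_B = (0.0102701/0.0112400 − 1)×1000 = (0.913710 − 1)×1000 = -86.290‰
f_A = (δ_mix − δ_B)/(δ_A − δ_B) = (-72.2 − (-86.290))/(-48.007 − (-86.290))
f_A = 14.090 / 38.283 = 0.3681

0.368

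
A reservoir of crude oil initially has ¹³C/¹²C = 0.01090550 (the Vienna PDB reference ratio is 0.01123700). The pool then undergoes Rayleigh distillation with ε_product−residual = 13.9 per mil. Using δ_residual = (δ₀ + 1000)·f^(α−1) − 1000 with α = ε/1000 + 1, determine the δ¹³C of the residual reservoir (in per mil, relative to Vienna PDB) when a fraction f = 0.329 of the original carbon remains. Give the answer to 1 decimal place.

δ₀ = (0.01090550/0.01123700 − 1)×1000 = (0.970499 − 1)×1000 = -29.501 per mil
α − 1 = ε/1000 = 0.0139
f^(α−1) = 0.329^(0.0139) = 0.984666
δ_res = (-29.501 + 1000) × 0.984666 − 1000 = 955.618 − 1000 = -44.38 per mil

-44.4 per mil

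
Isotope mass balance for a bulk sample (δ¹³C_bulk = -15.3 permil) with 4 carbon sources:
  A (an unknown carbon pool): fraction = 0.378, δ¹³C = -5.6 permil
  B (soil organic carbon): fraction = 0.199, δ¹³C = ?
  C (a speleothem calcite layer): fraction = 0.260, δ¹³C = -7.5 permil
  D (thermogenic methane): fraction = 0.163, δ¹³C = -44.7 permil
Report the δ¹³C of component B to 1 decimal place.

-19.8 permil

Isotope mass balance: δ_bulk = Σ fᵢ·δᵢ.
-15.3 = 0.378×(-5.6) + 0.199×δ_B + 0.260×(-7.5) + 0.163×(-44.7)
0.199·δ_B = -15.3 − (-11.353) = -3.947
δ_B = -3.947 / 0.199 = -19.83 permil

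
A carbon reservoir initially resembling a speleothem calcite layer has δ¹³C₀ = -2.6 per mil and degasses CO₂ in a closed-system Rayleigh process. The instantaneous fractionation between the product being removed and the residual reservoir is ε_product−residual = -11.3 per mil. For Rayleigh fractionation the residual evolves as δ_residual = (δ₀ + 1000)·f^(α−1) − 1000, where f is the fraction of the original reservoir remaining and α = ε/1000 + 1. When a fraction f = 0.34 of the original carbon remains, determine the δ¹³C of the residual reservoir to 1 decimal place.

9.6 per mil

Rayleigh residual: δ_res = (δ₀ + 1000)·f^(α−1) − 1000
α = ε/1000 + 1 = 0.98870, so α − 1 = -0.01130
f^(α−1) = 0.34^(-0.01130) = 1.012265
δ_res = (-2.6 + 1000) × 1.012265 − 1000 = 1009.633 − 1000 = 9.63 per mil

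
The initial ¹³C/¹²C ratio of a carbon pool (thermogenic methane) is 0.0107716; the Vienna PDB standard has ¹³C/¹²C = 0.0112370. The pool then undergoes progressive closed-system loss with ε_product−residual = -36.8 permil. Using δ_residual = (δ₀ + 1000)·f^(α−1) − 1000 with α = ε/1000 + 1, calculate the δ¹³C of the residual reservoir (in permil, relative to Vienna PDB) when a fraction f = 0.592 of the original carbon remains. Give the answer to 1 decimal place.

-22.7 permil

δ₀ = (0.0107716/0.0112370 − 1)×1000 = (0.958583 − 1)×1000 = -41.417 permil
α − 1 = ε/1000 = -0.0368
f^(α−1) = 0.592^(-0.0368) = 1.019480
δ_res = (-41.417 + 1000) × 1.019480 − 1000 = 977.256 − 1000 = -22.74 permil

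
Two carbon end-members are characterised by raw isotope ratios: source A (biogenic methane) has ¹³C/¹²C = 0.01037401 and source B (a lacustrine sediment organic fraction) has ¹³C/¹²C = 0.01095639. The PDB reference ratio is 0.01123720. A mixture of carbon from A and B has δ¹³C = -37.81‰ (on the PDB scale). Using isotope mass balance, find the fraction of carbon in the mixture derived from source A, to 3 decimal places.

δ_A = (0.01037401/0.01123720 − 1)×1000 = (0.923185 − 1)×1000 = -76.815‰
δ_B = (0.01095639/0.01123720 − 1)×1000 = (0.975011 − 1)×1000 = -24.989‰
f_A = (δ_mix − δ_B)/(δ_A − δ_B) = (-37.81 − (-24.989))/(-76.815 − (-24.989))
f_A = -12.821 / -51.826 = 0.2474

0.247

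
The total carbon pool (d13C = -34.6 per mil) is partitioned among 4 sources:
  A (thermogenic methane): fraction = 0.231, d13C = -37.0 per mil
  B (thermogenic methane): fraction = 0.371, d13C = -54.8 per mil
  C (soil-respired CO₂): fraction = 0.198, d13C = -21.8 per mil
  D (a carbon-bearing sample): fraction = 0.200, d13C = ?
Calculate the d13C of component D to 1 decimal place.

Isotope mass balance: δ_bulk = Σ fᵢ·δᵢ.
-34.6 = 0.231×(-37.0) + 0.371×(-54.8) + 0.198×(-21.8) + 0.200×δ_D
0.200·δ_D = -34.6 − (-33.194) = -1.406
δ_D = -1.406 / 0.200 = -7.03 per mil

-7.0 per mil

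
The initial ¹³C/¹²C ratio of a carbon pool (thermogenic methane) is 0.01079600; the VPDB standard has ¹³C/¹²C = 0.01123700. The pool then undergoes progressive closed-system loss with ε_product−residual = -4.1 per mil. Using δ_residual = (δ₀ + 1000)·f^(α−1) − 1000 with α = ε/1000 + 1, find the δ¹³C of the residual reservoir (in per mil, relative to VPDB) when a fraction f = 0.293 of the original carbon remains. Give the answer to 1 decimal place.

-34.4 per mil

δ₀ = (0.01079600/0.01123700 − 1)×1000 = (0.960755 − 1)×1000 = -39.245 per mil
α − 1 = ε/1000 = -0.0041
f^(α−1) = 0.293^(-0.0041) = 1.005046
δ_res = (-39.245 + 1000) × 1.005046 − 1000 = 965.602 − 1000 = -34.40 per mil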